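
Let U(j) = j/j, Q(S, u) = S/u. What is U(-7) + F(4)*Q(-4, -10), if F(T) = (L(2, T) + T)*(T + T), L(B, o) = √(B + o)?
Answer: 69/5 + 16*√6/5 ≈ 21.638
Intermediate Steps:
F(T) = 2*T*(T + √(2 + T)) (F(T) = (√(2 + T) + T)*(T + T) = (T + √(2 + T))*(2*T) = 2*T*(T + √(2 + T)))
U(j) = 1
U(-7) + F(4)*Q(-4, -10) = 1 + (2*4*(4 + √(2 + 4)))*(-4/(-10)) = 1 + (2*4*(4 + √6))*(-4*(-⅒)) = 1 + (32 + 8*√6)*(⅖) = 1 + (64/5 + 16*√6/5) = 69/5 + 16*√6/5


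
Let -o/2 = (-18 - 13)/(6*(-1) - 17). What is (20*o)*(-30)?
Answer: 37200/23 ≈ 1617.4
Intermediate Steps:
o = -62/23 (o = -2*(-18 - 13)/(6*(-1) - 17) = -(-62)/(-6 - 17) = -(-62)/(-23) = -(-62)*(-1)/23 = -2*31/23 = -62/23 ≈ -2.6957)
(20*o)*(-30) = (20*(-62/23))*(-30) = -1240/23*(-30) = 37200/23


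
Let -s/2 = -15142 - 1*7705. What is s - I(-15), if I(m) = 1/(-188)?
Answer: 8590473/188 ≈ 45694.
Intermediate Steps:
s = 45694 (s = -2*(-15142 - 1*7705) = -2*(-15142 - 7705) = -2*(-22847) = 45694)
I(m) = -1/188
s - I(-15) = 45694 - 1*(-1/188) = 45694 + 1/188 = 8590473/188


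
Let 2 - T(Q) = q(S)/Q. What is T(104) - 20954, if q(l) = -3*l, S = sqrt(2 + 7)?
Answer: -2178999/104 ≈ -20952.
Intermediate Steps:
S = 3 (S = sqrt(9) = 3)
T(Q) = 2 + 9/Q (T(Q) = 2 - (-3*3)/Q = 2 - (-9)/Q = 2 + 9/Q)
T(104) - 20954 = (2 + 9/104) - 20954 = 217/104 - 20954 = -2178999/104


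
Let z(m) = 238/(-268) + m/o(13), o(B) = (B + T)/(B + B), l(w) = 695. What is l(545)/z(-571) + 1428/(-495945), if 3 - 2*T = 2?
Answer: -417581624566/658274576415 ≈ -0.63436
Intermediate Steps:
T = 1/2 (T = 3/2 - 1/2*2 = 3/2 - 1 = 1/2 ≈ 0.50000)
o(B) = (1/2 + B)/(2*B) (o(B) = (B + 1/2)/(B + B) = (1/2 + B)/((2*B)) = (1/2 + B)*(1/(2*B)) = (1/2 + B)/(2*B))
z(m) = -119/134 + 52*m/27 (z(m) = 238/(-268) + m/(((1/4)*(1 + 2*13)/13)) = 238*(-1/268) + m/(((1/4)*(1/13)*(1 + 26))) = -119/134 + m/(((1/4)*(1/13)*27)) = -119/134 + m/(27/52) = -119/134 + m*(52/27) = -119/134 + 52*m/27)
l(545)/z(-571) + 1428/(-495945) = 695/(-119/134 + (52/27)*(-571)) + 1428/(-495945) = 695/(-119/134 - 29692/27) + 1428*(-1/495945) = 695/(-3981941/3618) - 476/165315 = 695*(-3618/3981941) - 476/165315 = -2514510/3981941 - 476/165315 = -417581624566/658274576415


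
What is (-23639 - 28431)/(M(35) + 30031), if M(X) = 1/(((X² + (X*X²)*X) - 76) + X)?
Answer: -7819919463/4510082608 ≈ -1.7339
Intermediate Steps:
M(X) = 1/(-76 + X + X² + X⁴) (M(X) = 1/(((X² + X³*X) - 76) + X) = 1/(((X² + X⁴) - 76) + X) = 1/((-76 + X² + X⁴) + X) = 1/(-76 + X + X² + X⁴))
(-23639 - 28431)/(M(35) + 30031) = (-23639 - 28431)/(1/(-76 + 35 + 35² + 35⁴) + 30031) = -52070/(1/(-76 + 35 + 1225 + 1500625) + 30031) = -52070/(1/1501809 + 30031) = -52070/45100826080/1501809 = -52070*1501809/45100826080 = -7819919463/4510082608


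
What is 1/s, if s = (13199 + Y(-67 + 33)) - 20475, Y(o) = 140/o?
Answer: -17/123762 ≈ -0.00013736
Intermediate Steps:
s = -123762/17 (s = (13199 + 140/(-67 + 33)) - 20475 = (13199 + 140/(-34)) - 20475 = (13199 + 140*(-1/34)) - 20475 = (13199 - 70/17) - 20475 = 224313/17 - 20475 = -123762/17 ≈ -7280.1)
1/s = 1/(-123762/17) = -17/123762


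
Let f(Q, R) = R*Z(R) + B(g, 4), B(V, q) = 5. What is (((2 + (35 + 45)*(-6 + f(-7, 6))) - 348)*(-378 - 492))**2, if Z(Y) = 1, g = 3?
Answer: 2207120400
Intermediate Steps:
f(Q, R) = 5 + R (f(Q, R) = R*1 + 5 = R + 5 = 5 + R)
(((2 + (35 + 45)*(-6 + f(-7, 6))) - 348)*(-378 - 492))**2 = (((2 + (35 + 45)*(-6 + (5 + 6))) - 348)*(-378 - 492))**2 = (((2 + 80*(-6 + 11)) - 348)*(-870))**2 = (((2 + 80*5) - 348)*(-870))**2 = (((2 + 400) - 348)*(-870))**2 = ((402 - 348)*(-870))**2 = (54*(-870))**2 = (-46980)**2 = 2207120400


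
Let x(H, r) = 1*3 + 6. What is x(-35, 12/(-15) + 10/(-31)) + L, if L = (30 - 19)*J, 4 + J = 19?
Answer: 174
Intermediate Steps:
J = 15 (J = -4 + 19 = 15)
L = 165 (L = (30 - 19)*15 = 11*15 = 165)
x(H, r) = 9 (x(H, r) = 3 + 6 = 9)
x(-35, 12/(-15) + 10/(-31)) + L = 9 + 165 = 174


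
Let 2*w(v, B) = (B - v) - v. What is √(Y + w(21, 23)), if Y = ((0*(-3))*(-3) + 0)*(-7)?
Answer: I*√38/2 ≈ 3.0822*I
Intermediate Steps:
w(v, B) = B/2 - v (w(v, B) = ((B - v) - v)/2 = (B - 2*v)/2 = B/2 - v)
Y = 0 (Y = (0*(-3) + 0)*(-7) = (0 + 0)*(-7) = 0*(-7) = 0)
√(Y + w(21, 23)) = √(0 + ((½)*23 - 1*21)) = √(0 + (23/2 - 21)) = √(0 - 19/2) = √(-19/2) = I*√38/2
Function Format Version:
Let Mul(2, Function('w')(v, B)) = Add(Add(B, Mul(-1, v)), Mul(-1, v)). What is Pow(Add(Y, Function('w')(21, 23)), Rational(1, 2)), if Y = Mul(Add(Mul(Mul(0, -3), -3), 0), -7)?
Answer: Mul(Rational(1, 2), I, Pow(38, Rational(1, 2))) ≈ Mul(3.0822, I)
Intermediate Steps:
Function('w')(v, B) = Add(Mul(Rational(1, 2), B), Mul(-1, v)) (Function('w')(v, B) = Mul(Rational(1, 2), Add(Add(B, Mul(-1, v)), Mul(-1, v))) = Mul(Rational(1, 2), Add(B, Mul(-2, v))) = Add(Mul(Rational(1, 2), B), Mul(-1, v)))
Y = 0 (Y = Mul(Add(Mul(0, -3), 0), -7) = Mul(Add(0, 0), -7) = Mul(0, -7) = 0)
Pow(Add(Y, Function('w')(21, 23)), Rational(1, 2)) = Pow(Add(0, Add(Mul(Rational(1, 2), 23), Mul(-1, 21))), Rational(1, 2)) = Pow(Add(0, Add(Rational(23, 2), -21)), Rational(1, 2)) = Pow(Add(0, Rational(-19, 2)), Rational(1, 2)) = Pow(Rational(-19, 2), Rational(1, 2)) = Mul(Rational(1, 2), I, Pow(38, Rational(1, 2)))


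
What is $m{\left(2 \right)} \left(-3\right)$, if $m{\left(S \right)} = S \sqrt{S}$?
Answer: $- 6 \sqrt{2} \approx -8.4853$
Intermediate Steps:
$m{\left(S \right)} = S^{\frac{3}{2}}$
$m{\left(2 \right)} \left(-3\right) = 2^{\frac{3}{2}} \left(-3\right) = 2 \sqrt{2} \left(-3\right) = - 6 \sqrt{2}$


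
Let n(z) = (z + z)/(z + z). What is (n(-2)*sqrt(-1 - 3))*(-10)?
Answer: -20*I ≈ -20.0*I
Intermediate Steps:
n(z) = 1 (n(z) = (2*z)/((2*z)) = (2*z)*(1/(2*z)) = 1)
(n(-2)*sqrt(-1 - 3))*(-10) = (1*sqrt(-1 - 3))*(-10) = (1*sqrt(-4))*(-10) = (1*(2*I))*(-10) = (2*I)*(-10) = -20*I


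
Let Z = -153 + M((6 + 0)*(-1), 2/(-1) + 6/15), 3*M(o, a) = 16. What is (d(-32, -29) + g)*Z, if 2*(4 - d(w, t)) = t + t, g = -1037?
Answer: 444772/3 ≈ 1.4826e+5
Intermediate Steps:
M(o, a) = 16/3 (M(o, a) = (1/3)*16 = 16/3)
d(w, t) = 4 - t (d(w, t) = 4 - (t + t)/2 = 4 - t)
Z = -443/3 (Z = -153 + 16/3 = -443/3 ≈ -147.67)
(d(-32, -29) + g)*Z = ((4 - 1*(-29)) - 1037)*(-443/3) = ((4 + 29) - 1037)*(-443/3) = (33 - 1037)*(-443/3) = -1004*(-443/3) = 444772/3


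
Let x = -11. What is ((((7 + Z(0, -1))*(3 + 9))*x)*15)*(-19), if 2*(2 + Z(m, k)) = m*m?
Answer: 188100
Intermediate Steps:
Z(m, k) = -2 + m²/2 (Z(m, k) = -2 + (m*m)/2 = -2 + m²/2)
((((7 + Z(0, -1))*(3 + 9))*x)*15)*(-19) = ((((7 + (-2 + (½)*0²))*(3 + 9))*(-11))*15)*(-19) = ((((7 + (-2 + (½)*0))*12)*(-11))*15)*(-19) = ((((7 + (-2 + 0))*12)*(-11))*15)*(-19) = ((((7 - 2)*12)*(-11))*15)*(-19) = (((5*12)*(-11))*15)*(-19) = ((60*(-11))*15)*(-19) = -660*15*(-19) = -9900*(-19) = 188100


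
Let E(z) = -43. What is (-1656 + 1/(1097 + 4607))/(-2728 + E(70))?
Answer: 9445823/15805784 ≈ 0.59762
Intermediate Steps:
(-1656 + 1/(1097 + 4607))/(-2728 + E(70)) = (-1656 + 1/(1097 + 4607))/(-2728 - 43) = (-1656 + 1/5704)/(-2771) = (-1656 + 1/5704)*(-1/2771) = -9445823/5704*(-1/2771) = 9445823/15805784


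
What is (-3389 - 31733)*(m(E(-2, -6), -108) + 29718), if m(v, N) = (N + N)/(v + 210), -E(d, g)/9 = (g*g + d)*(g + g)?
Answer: -675308606220/647 ≈ -1.0438e+9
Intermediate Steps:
E(d, g) = -18*g*(d + g²) (E(d, g) = -9*(g*g + d)*(g + g) = -9*(g² + d)*2*g = -9*(d + g²)*2*g = -18*g*(d + g²))
m(v, N) = 2*N/(210 + v) (m(v, N) = (2*N)/(210 + v) = 2*N/(210 + v))
(-3389 - 31733)*(m(E(-2, -6), -108) + 29718) = (-3389 - 31733)*(2*(-108)/(210 - 18*(-6)*(-2 + (-6)²)) + 29718) = -35122*(2*(-108)/(210 - 18*(-6)*(-2 + 36)) + 29718) = -35122*(2*(-108)/(210 - 18*(-6)*34) + 29718) = -35122*(2*(-108)/(210 + 3672) + 29718) = -35122*(2*(-108)/3882 + 29718) = -35122*(2*(-108)*(1/3882) + 29718) = -35122*(-36/647 + 29718) = -35122*19227510/647 = -675308606220/647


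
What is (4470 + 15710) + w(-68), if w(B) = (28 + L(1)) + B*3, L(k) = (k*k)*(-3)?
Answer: 20001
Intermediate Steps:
L(k) = -3*k² (L(k) = k²*(-3) = -3*k²)
w(B) = 25 + 3*B (w(B) = (28 - 3*1²) + B*3 = (28 - 3*1) + 3*B = (28 - 3) + 3*B = 25 + 3*B)
(4470 + 15710) + w(-68) = (4470 + 15710) + (25 + 3*(-68)) = 20180 + (25 - 204) = 20180 - 179 = 20001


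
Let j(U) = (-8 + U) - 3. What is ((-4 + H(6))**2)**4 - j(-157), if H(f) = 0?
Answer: 65704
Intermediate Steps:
j(U) = -11 + U
((-4 + H(6))**2)**4 - j(-157) = ((-4 + 0)**2)**4 - (-11 - 157) = ((-4)**2)**4 - 1*(-168) = 16**4 + 168 = 65536 + 168 = 65704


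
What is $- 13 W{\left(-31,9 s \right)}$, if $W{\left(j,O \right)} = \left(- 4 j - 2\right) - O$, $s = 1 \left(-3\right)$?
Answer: $-1937$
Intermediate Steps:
$s = -3$
$W{\left(j,O \right)} = -2 - O - 4 j$ ($W{\left(j,O \right)} = \left(-2 - 4 j\right) - O = -2 - O - 4 j$)
$- 13 W{\left(-31,9 s \right)} = - 13 \left(-2 - 9 \left(-3\right) - -124\right) = - 13 \left(-2 - -27 + 124\right) = - 13 \left(-2 + 27 + 124\right) = \left(-13\right) 149 = -1937$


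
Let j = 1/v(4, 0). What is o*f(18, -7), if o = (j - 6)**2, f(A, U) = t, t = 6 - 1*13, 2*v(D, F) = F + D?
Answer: -847/4 ≈ -211.75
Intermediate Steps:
v(D, F) = D/2 + F/2 (v(D, F) = (F + D)/2 = (D + F)/2 = D/2 + F/2)
t = -7 (t = 6 - 13 = -7)
j = 1/2 (j = 1/((1/2)*4 + (1/2)*0) = 1/(2 + 0) = 1/2 ≈ 0.50000)
f(A, U) = -7
o = 121/4 (o = (1/2 - 6)**2 = (-11/2)**2 = 121/4 ≈ 30.250)
o*f(18, -7) = (121/4)*(-7) = -847/4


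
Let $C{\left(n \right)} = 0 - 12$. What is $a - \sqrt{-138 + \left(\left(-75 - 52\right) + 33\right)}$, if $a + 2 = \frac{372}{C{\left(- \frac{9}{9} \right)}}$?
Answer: $-33 - 2 i \sqrt{58} \approx -33.0 - 15.232 i$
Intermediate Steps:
$C{\left(n \right)} = -12$ ($C{\left(n \right)} = 0 - 12 = -12$)
$a = -33$ ($a = -2 + \frac{372}{-12} = -2 + 372 \left(- \frac{1}{12}\right) = -2 - 31 = -33$)
$a - \sqrt{-138 + \left(\left(-75 - 52\right) + 33\right)} = -33 - \sqrt{-138 + \left(\left(-75 - 52\right) + 33\right)} = -33 - \sqrt{-138 + \left(-127 + 33\right)} = -33 - \sqrt{-138 - 94} = -33 - \sqrt{-232} = -33 - 2 i \sqrt{58}$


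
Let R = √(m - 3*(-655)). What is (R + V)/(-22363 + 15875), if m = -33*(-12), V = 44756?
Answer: -11189/1622 - √2361/6488 ≈ -6.9058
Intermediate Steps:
m = 396
R = √2361 (R = √(396 - 3*(-655)) = √(396 + 1965) = √2361 ≈ 48.590)
(R + V)/(-22363 + 15875) = (√2361 + 44756)/(-22363 + 15875) = (44756 + √2361)/(-6488) = (44756 + √2361)*(-1/6488) = -11189/1622 - √2361/6488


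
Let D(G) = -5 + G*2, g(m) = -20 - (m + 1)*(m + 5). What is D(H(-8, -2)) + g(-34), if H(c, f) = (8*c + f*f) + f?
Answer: -1106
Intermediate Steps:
H(c, f) = f + f**2 + 8*c (H(c, f) = (8*c + f**2) + f = (f**2 + 8*c) + f = f + f**2 + 8*c)
g(m) = -20 - (1 + m)*(5 + m)
D(G) = -5 + 2*G
D(H(-8, -2)) + g(-34) = (-5 + 2*(-2 + (-2)**2 + 8*(-8))) + (-25 - 1*(-34)**2 - 6*(-34)) = (-5 + 2*(-2 + 4 - 64)) + (-25 - 1*1156 + 204) = (-5 + 2*(-62)) + (-25 - 1156 + 204) = (-5 - 124) - 977 = -129 - 977 = -1106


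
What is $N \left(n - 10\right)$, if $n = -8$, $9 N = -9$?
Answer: $18$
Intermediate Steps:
$N = -1$ ($N = \frac{1}{9} \left(-9\right) = -1$)
$N \left(n - 10\right) = - (-8 - 10) = \left(-1\right) \left(-18\right) = 18$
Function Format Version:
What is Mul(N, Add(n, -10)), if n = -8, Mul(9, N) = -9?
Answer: 18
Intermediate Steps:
N = -1 (N = Mul(Rational(1, 9), -9) = -1)
Mul(N, Add(n, -10)) = Mul(-1, Add(-8, -10)) = Mul(-1, -18) = 18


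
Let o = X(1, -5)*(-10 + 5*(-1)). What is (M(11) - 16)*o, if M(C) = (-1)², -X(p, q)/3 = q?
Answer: 3375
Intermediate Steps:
X(p, q) = -3*q
M(C) = 1
o = -225 (o = (-3*(-5))*(-10 + 5*(-1)) = 15*(-10 - 5) = 15*(-15) = -225)
(M(11) - 16)*o = (1 - 16)*(-225) = -15*(-225) = 3375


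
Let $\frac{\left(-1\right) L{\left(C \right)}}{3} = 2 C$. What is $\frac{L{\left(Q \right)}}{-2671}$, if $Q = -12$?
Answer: $- \frac{72}{2671} \approx -0.026956$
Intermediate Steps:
$L{\left(C \right)} = - 6 C$ ($L{\left(C \right)} = - 3 \cdot 2 C = - 6 C$)
$\frac{L{\left(Q \right)}}{-2671} = \frac{\left(-6\right) \left(-12\right)}{-2671} = 72 \left(- \frac{1}{2671}\right) = - \frac{72}{2671}$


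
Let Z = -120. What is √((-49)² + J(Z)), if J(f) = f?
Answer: √2281 ≈ 47.760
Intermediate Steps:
√((-49)² + J(Z)) = √((-49)² - 120) = √(2401 - 120) = √2281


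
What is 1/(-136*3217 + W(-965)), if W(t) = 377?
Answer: -1/437135 ≈ -2.2876e-6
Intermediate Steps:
1/(-136*3217 + W(-965)) = 1/(-136*3217 + 377) = 1/(-437512 + 377) = 1/(-437135) = -1/437135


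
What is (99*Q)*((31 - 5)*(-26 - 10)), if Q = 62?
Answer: -5745168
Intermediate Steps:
(99*Q)*((31 - 5)*(-26 - 10)) = (99*62)*((31 - 5)*(-26 - 10)) = 6138*(26*(-36)) = 6138*(-936) = -5745168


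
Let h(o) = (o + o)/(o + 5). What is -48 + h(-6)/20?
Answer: -237/5 ≈ -47.400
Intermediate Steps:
h(o) = 2*o/(5 + o) (h(o) = (2*o)/(5 + o) = 2*o/(5 + o))
-48 + h(-6)/20 = -48 + (2*(-6)/(5 - 6))/20 = -48 + (2*(-6)/(-1))/20 = -48 + (2*(-6)*(-1))/20 = -48 + (1/20)*12 = -48 + 3/5 = -237/5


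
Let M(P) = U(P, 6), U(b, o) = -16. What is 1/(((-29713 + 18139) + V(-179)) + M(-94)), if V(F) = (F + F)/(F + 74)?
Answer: -105/1216592 ≈ -8.6307e-5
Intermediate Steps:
M(P) = -16
V(F) = 2*F/(74 + F) (V(F) = (2*F)/(74 + F) = 2*F/(74 + F))
1/(((-29713 + 18139) + V(-179)) + M(-94)) = 1/(((-29713 + 18139) + 2*(-179)/(74 - 179)) - 16) = 1/((-11574 + 2*(-179)/(-105)) - 16) = 1/((-11574 + 2*(-179)*(-1/105)) - 16) = 1/((-11574 + 358/105) - 16) = 1/(-1214912/105 - 16) = 1/(-1216592/105) = -105/1216592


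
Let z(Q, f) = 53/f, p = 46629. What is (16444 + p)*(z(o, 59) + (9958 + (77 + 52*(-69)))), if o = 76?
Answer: 23994609098/59 ≈ 4.0669e+8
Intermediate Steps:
(16444 + p)*(z(o, 59) + (9958 + (77 + 52*(-69)))) = (16444 + 46629)*(53/59 + (9958 + (77 + 52*(-69)))) = 63073*(53*(1/59) + (9958 + (77 - 3588))) = 63073*(53/59 + (9958 - 3511)) = 63073*(53/59 + 6447) = 63073*(380426/59) = 23994609098/59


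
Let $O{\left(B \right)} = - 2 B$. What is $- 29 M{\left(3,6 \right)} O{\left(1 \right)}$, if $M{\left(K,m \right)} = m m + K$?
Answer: $2262$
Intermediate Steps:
$M{\left(K,m \right)} = K + m^{2}$ ($M{\left(K,m \right)} = m^{2} + K = K + m^{2}$)
$- 29 M{\left(3,6 \right)} O{\left(1 \right)} = - 29 \left(3 + 6^{2}\right) \left(\left(-2\right) 1\right) = - 29 \left(3 + 36\right) \left(-2\right) = \left(-29\right) 39 \left(-2\right) = \left(-1131\right) \left(-2\right) = 2262$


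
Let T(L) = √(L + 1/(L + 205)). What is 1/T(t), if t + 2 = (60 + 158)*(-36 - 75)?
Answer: -I*√1548154736555/193559667 ≈ -0.0064282*I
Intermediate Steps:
t = -24200 (t = -2 + (60 + 158)*(-36 - 75) = -2 + 218*(-111) = -2 - 24198 = -24200)
T(L) = √(L + 1/(205 + L))
1/T(t) = 1/(√((1 - 24200*(205 - 24200))/(205 - 24200))) = 1/(√((1 - 24200*(-23995))/(-23995))) = 1/(√(-(1 + 580679000)/23995)) = 1/(√(-1/23995*580679001)) = 1/(√(-580679001/23995)) = 1/(3*I*√1548154736555/23995) = -I*√1548154736555/193559667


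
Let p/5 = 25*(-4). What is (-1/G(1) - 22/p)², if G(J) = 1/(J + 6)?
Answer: 3024121/62500 ≈ 48.386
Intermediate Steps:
G(J) = 1/(6 + J)
p = -500 (p = 5*(25*(-4)) = 5*(-100) = -500)
(-1/G(1) - 22/p)² = (-1/(1/(6 + 1)) - 22/(-500))² = (-1/(1/7) - 22*(-1/500))² = (-1/⅐ + 11/250)² = (-1*7 + 11/250)² = (-7 + 11/250)² = (-1739/250)² = 3024121/62500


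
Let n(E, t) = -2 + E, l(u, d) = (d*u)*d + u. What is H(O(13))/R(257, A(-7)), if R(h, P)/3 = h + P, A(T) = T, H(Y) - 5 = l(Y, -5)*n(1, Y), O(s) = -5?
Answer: 9/50 ≈ 0.18000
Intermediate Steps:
l(u, d) = u + u*d**2 (l(u, d) = u*d**2 + u = u + u*d**2)
H(Y) = 5 - 26*Y (H(Y) = 5 + (Y*(1 + (-5)**2))*(-2 + 1) = 5 + (Y*(1 + 25))*(-1) = 5 + (Y*26)*(-1) = 5 + (26*Y)*(-1) = 5 - 26*Y)
R(h, P) = 3*P + 3*h (R(h, P) = 3*(h + P) = 3*(P + h) = 3*P + 3*h)
H(O(13))/R(257, A(-7)) = (5 - 26*(-5))/(3*(-7) + 3*257) = (5 + 130)/(-21 + 771) = 135/750 = 135*(1/750) = 9/50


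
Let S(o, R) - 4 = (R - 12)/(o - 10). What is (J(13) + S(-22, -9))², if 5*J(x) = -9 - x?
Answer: 1681/25600 ≈ 0.065664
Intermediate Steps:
S(o, R) = 4 + (-12 + R)/(-10 + o) (S(o, R) = 4 + (R - 12)/(o - 10) = 4 + (-12 + R)/(-10 + o))
J(x) = -9/5 - x/5 (J(x) = (-9 - x)/5 = -9/5 - x/5)
(J(13) + S(-22, -9))² = ((-9/5 - ⅕*13) + (-52 - 9 + 4*(-22))/(-10 - 22))² = ((-9/5 - 13/5) + (-52 - 9 - 88)/(-32))² = (-22/5 - 1/32*(-149))² = (-22/5 + 149/32)² = (41/160)² = 1681/25600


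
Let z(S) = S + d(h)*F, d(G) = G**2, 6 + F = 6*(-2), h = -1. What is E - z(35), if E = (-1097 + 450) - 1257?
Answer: -1921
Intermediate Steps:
F = -18 (F = -6 + 6*(-2) = -6 - 12 = -18)
E = -1904 (E = -647 - 1257 = -1904)
z(S) = -18 + S (z(S) = S + (-1)**2*(-18) = S + 1*(-18) = S - 18 = -18 + S)
E - z(35) = -1904 - (-18 + 35) = -1904 - 1*17 = -1904 - 17 = -1921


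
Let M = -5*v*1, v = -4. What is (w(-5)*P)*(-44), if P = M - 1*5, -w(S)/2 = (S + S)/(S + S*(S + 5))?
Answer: 2640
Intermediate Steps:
M = 20 (M = -5*(-4)*1 = 20*1 = 20)
w(S) = -4*S/(S + S*(5 + S)) (w(S) = -2*(S + S)/(S + S*(S + 5)) = -2*2*S/(S + S*(5 + S)) = -4*S/(S + S*(5 + S)))
P = 15 (P = 20 - 1*5 = 20 - 5 = 15)
(w(-5)*P)*(-44) = (-4/(6 - 5)*15)*(-44) = (-4/1*15)*(-44) = (-4*1*15)*(-44) = -4*15*(-44) = -60*(-44) = 2640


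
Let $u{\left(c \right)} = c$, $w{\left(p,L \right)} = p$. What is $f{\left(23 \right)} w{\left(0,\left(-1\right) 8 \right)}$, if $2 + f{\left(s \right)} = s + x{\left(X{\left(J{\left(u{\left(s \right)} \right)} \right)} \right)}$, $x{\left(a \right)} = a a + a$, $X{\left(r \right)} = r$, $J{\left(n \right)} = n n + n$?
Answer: $0$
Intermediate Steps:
$J{\left(n \right)} = n + n^{2}$ ($J{\left(n \right)} = n^{2} + n = n + n^{2}$)
$x{\left(a \right)} = a + a^{2}$ ($x{\left(a \right)} = a^{2} + a = a + a^{2}$)
$f{\left(s \right)} = -2 + s + s \left(1 + s\right) \left(1 + s \left(1 + s\right)\right)$ ($f{\left(s \right)} = -2 + \left(s + s \left(1 + s\right) \left(1 + s \left(1 + s\right)\right)\right) = -2 + s + s \left(1 + s\right) \left(1 + s \left(1 + s\right)\right)$)
$f{\left(23 \right)} w{\left(0,\left(-1\right) 8 \right)} = \left(-2 + 23 + 23 \left(1 + 23\right) \left(1 + 23 \left(1 + 23\right)\right)\right) 0 = \left(-2 + 23 + 23 \cdot 24 \left(1 + 23 \cdot 24\right)\right) 0 = \left(-2 + 23 + 23 \cdot 24 \left(1 + 552\right)\right) 0 = \left(-2 + 23 + 23 \cdot 24 \cdot 553\right) 0 = \left(-2 + 23 + 305256\right) 0 = 305277 \cdot 0 = 0$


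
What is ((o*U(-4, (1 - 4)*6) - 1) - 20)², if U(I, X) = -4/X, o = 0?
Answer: 441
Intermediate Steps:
((o*U(-4, (1 - 4)*6) - 1) - 20)² = ((0*(-4*1/(6*(1 - 4))) - 1) - 20)² = ((0*(-4/((-3*6))) - 1) - 20)² = ((0*(-4/(-18)) - 1) - 20)² = ((0*(-4*(-1/18)) - 1) - 20)² = ((0*(2/9) - 1) - 20)² = ((0 - 1) - 20)² = (-1 - 20)² = (-21)² = 441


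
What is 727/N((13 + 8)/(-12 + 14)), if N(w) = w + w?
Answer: 727/21 ≈ 34.619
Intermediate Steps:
N(w) = 2*w
727/N((13 + 8)/(-12 + 14)) = 727/((2*((13 + 8)/(-12 + 14)))) = 727/((2*(21/2))) = 727/21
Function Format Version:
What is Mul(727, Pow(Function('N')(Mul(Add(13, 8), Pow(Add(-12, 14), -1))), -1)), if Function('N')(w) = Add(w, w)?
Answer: Rational(727, 21) ≈ 34.619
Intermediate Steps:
Function('N')(w) = Mul(2, w)
Mul(727, Pow(Function('N')(Mul(Add(13, 8), Pow(Add(-12, 14), -1))), -1)) = Mul(727, Pow(Mul(2, Mul(Add(13, 8), Pow(Add(-12, 14), -1))), -1)) = Mul(727, Pow(Mul(2, Mul(21, Pow(2, -1))), -1)) = Mul(727, Pow(Mul(2, Mul(21, Rational(1, 2))), -1)) = Mul(727, Pow(Mul(2, Rational(21, 2)), -1)) = Mul(727, Pow(21, -1)) = Mul(727, Rational(1, 21)) = Rational(727, 21)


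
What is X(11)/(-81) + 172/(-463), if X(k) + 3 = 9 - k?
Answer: -11617/37503 ≈ -0.30976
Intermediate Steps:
X(k) = 6 - k (X(k) = -3 + (9 - k) = 6 - k)
X(11)/(-81) + 172/(-463) = (6 - 1*11)/(-81) + 172/(-463) = (6 - 11)*(-1/81) + 172*(-1/463) = -5*(-1/81) - 172/463 = 5/81 - 172/463 = -11617/37503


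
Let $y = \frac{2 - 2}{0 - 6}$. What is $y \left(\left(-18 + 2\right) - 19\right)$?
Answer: $0$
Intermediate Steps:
$y = 0$ ($y = \frac{0}{-6} = 0 \left(- \frac{1}{6}\right) = 0$)
$y \left(\left(-18 + 2\right) - 19\right) = 0 \left(\left(-18 + 2\right) - 19\right) = 0 \left(-16 - 19\right) = 0 \left(-35\right) = 0$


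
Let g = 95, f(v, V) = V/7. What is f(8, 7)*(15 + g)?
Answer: 110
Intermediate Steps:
f(v, V) = V/7 (f(v, V) = V*(⅐) = V/7)
f(8, 7)*(15 + g) = ((⅐)*7)*(15 + 95) = 1*110 = 110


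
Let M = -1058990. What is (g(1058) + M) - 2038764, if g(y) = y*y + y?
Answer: -1977332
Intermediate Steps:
g(y) = y + y² (g(y) = y² + y = y + y²)
(g(1058) + M) - 2038764 = (1058*(1 + 1058) - 1058990) - 2038764 = (1058*1059 - 1058990) - 2038764 = (1120422 - 1058990) - 2038764 = 61432 - 2038764 = -1977332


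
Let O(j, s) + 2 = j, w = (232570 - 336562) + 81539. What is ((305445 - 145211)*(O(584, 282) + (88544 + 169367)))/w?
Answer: -41419367362/22453 ≈ -1.8447e+6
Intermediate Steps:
w = -22453 (w = -103992 + 81539 = -22453)
O(j, s) = -2 + j
((305445 - 145211)*(O(584, 282) + (88544 + 169367)))/w = ((305445 - 145211)*((-2 + 584) + (88544 + 169367)))/(-22453) = (160234*(582 + 257911))*(-1/22453) = (160234*258493)*(-1/22453) = 41419367362*(-1/22453) = -41419367362/22453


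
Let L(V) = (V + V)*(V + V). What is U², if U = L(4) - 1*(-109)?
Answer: 29929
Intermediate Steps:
L(V) = 4*V² (L(V) = (2*V)*(2*V) = 4*V²)
U = 173 (U = 4*4² - 1*(-109) = 4*16 + 109 = 64 + 109 = 173)
U² = 173² = 29929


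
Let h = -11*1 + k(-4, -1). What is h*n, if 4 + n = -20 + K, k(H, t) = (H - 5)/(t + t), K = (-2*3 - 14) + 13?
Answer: 403/2 ≈ 201.50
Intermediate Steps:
K = -7 (K = (-6 - 14) + 13 = -20 + 13 = -7)
k(H, t) = (-5 + H)/(2*t) (k(H, t) = (-5 + H)/((2*t)) = (-5 + H)*(1/(2*t)) = (-5 + H)/(2*t))
h = -13/2 (h = -11*1 + (½)*(-5 - 4)/(-1) = -11 + (½)*(-1)*(-9) = -11 + 9/2 = -13/2 ≈ -6.5000)
n = -31 (n = -4 + (-20 - 7) = -4 - 27 = -31)
h*n = -13/2*(-31) = 403/2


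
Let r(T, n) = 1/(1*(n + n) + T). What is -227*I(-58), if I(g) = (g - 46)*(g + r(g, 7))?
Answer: -15067806/11 ≈ -1.3698e+6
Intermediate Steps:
r(T, n) = 1/(T + 2*n) (r(T, n) = 1/(1*(2*n) + T) = 1/(2*n + T) = 1/(T + 2*n))
I(g) = (-46 + g)*(g + 1/(14 + g)) (I(g) = (g - 46)*(g + 1/(g + 2*7)) = (-46 + g)*(g + 1/(g + 14)) = (-46 + g)*(g + 1/(14 + g)))
-227*I(-58) = -227*(-46 - 58 - 58*(-46 - 58)*(14 - 58))/(14 - 58) = -227*(-46 - 58 - 58*(-104)*(-44))/(-44) = -(-227)*(-46 - 58 - 265408)/44 = -(-227)*(-265512)/44 = -227*66378/11 = -15067806/11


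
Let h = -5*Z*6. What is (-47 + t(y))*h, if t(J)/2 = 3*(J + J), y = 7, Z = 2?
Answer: -2220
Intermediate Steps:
h = -60 (h = -5*2*6 = -10*6 = -60)
t(J) = 12*J (t(J) = 2*(3*(J + J)) = 2*(3*(2*J)) = 2*(6*J) = 12*J)
(-47 + t(y))*h = (-47 + 12*7)*(-60) = (-47 + 84)*(-60) = 37*(-60) = -2220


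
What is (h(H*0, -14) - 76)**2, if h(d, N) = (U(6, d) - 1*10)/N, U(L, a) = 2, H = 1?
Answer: 278784/49 ≈ 5689.5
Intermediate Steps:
h(d, N) = -8/N (h(d, N) = (2 - 1*10)/N = (2 - 10)/N = -8/N)
(h(H*0, -14) - 76)**2 = (-8/(-14) - 76)**2 = (-8*(-1/14) - 76)**2 = (4/7 - 76)**2 = (-528/7)**2 = 278784/49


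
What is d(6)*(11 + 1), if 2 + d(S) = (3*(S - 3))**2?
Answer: 948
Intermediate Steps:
d(S) = -2 + (-9 + 3*S)**2 (d(S) = -2 + (3*(S - 3))**2 = -2 + (3*(-3 + S))**2 = -2 + (-9 + 3*S)**2)
d(6)*(11 + 1) = (-2 + 9*(-3 + 6)**2)*(11 + 1) = (-2 + 9*3**2)*12 = (-2 + 9*9)*12 = (-2 + 81)*12 = 79*12 = 948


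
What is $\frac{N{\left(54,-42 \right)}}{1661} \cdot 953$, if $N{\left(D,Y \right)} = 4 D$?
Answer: $\frac{205848}{1661} \approx 123.93$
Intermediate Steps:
$\frac{N{\left(54,-42 \right)}}{1661} \cdot 953 = \frac{4 \cdot 54}{1661} \cdot 953 = 216 \cdot \frac{1}{1661} \cdot 953 = \frac{216}{1661} \cdot 953 = \frac{205848}{1661}$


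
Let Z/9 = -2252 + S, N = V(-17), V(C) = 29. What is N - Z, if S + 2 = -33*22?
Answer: 26849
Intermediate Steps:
N = 29
S = -728 (S = -2 - 33*22 = -2 - 726 = -728)
Z = -26820 (Z = 9*(-2252 - 728) = 9*(-2980) = -26820)
N - Z = 29 - 1*(-26820) = 29 + 26820 = 26849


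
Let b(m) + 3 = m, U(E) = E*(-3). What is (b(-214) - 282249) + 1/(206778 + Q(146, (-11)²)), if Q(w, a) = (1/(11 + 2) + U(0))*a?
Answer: -759334987497/2688235 ≈ -2.8247e+5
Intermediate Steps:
U(E) = -3*E
b(m) = -3 + m
Q(w, a) = a/13 (Q(w, a) = (1/(11 + 2) - 3*0)*a = (1/13 + 0)*a = a/13)
(b(-214) - 282249) + 1/(206778 + Q(146, (-11)²)) = ((-3 - 214) - 282249) + 1/(206778 + (1/13)*(-11)²) = (-217 - 282249) + 1/(206778 + (1/13)*121) = -282466 + 1/(206778 + 121/13) = -282466 + 1/(2688235/13) = -282466 + 13/2688235 = -759334987497/2688235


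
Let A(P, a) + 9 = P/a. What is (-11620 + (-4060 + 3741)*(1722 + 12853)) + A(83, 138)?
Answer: -643225369/138 ≈ -4.6611e+6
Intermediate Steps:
A(P, a) = -9 + P/a
(-11620 + (-4060 + 3741)*(1722 + 12853)) + A(83, 138) = (-11620 + (-4060 + 3741)*(1722 + 12853)) + (-9 + 83/138) = (-11620 - 319*14575) + (-9 + 83*(1/138)) = (-11620 - 4649425) + (-9 + 83/138) = -4661045 - 1159/138 = -643225369/138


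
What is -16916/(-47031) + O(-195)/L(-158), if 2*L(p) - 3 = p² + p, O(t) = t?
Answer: 401326954/1166792079 ≈ 0.34396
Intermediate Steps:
L(p) = 3/2 + p/2 + p²/2 (L(p) = 3/2 + (p² + p)/2 = 3/2 + (p + p²)/2 = 3/2 + (p/2 + p²/2) = 3/2 + p/2 + p²/2)
-16916/(-47031) + O(-195)/L(-158) = -16916/(-47031) - 195/(3/2 + (½)*(-158) + (½)*(-158)²) = -16916*(-1/47031) - 195/(3/2 - 79 + (½)*24964) = 16916/47031 - 195/(3/2 - 79 + 12482) = 16916/47031 - 195/24809/2 = 16916/47031 - 195*2/24809 = 16916/47031 - 390/24809 = 401326954/1166792079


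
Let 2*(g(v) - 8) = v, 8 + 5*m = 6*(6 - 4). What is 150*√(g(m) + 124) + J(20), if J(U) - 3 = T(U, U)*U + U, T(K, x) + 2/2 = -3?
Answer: -57 + 30*√3310 ≈ 1669.0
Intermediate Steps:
m = ⅘ (m = -8/5 + (6*(6 - 4))/5 = -8/5 + (6*2)/5 = -8/5 + (⅕)*12 = -8/5 + 12/5 = ⅘ ≈ 0.80000)
g(v) = 8 + v/2
T(K, x) = -4 (T(K, x) = -1 - 3 = -4)
J(U) = 3 - 3*U (J(U) = 3 + (-4*U + U) = 3 - 3*U)
150*√(g(m) + 124) + J(20) = 150*√((8 + (½)*(⅘)) + 124) + (3 - 3*20) = 150*√((8 + ⅖) + 124) + (3 - 60) = 150*√(42/5 + 124) - 57 = 150*√(662/5) - 57 = 150*(√3310/5) - 57 = 30*√3310 - 57 = -57 + 30*√3310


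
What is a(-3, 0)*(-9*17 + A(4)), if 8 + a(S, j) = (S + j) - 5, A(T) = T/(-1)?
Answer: 2512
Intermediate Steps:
A(T) = -T (A(T) = T*(-1) = -T)
a(S, j) = -13 + S + j (a(S, j) = -8 + ((S + j) - 5) = -8 + (-5 + S + j) = -13 + S + j)
a(-3, 0)*(-9*17 + A(4)) = (-13 - 3 + 0)*(-9*17 - 1*4) = -16*(-153 - 4) = -16*(-157) = 2512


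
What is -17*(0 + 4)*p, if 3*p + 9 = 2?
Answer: 476/3 ≈ 158.67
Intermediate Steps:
p = -7/3 (p = -3 + (⅓)*2 = -3 + ⅔ = -7/3 ≈ -2.3333)
-17*(0 + 4)*p = -17*(0 + 4)*(-7)/3 = -68*(-7)/3 = -17*(-28/3) = 476/3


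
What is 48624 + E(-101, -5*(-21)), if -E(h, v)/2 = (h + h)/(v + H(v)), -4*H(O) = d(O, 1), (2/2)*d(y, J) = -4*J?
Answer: 2577274/53 ≈ 48628.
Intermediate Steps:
d(y, J) = -4*J
H(O) = 1 (H(O) = -(-1) = -¼*(-4) = 1)
E(h, v) = -4*h/(1 + v) (E(h, v) = -2*(h + h)/(v + 1) = -2*2*h/(1 + v) = -4*h/(1 + v))
48624 + E(-101, -5*(-21)) = 48624 - 4*(-101)/(1 - 5*(-21)) = 48624 - 4*(-101)/(1 + 105) = 48624 - 4*(-101)/106 = 48624 - 4*(-101)*1/106 = 48624 + 202/53 = 2577274/53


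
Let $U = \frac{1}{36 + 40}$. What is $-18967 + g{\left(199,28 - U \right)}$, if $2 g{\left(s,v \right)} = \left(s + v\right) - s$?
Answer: $- \frac{2880857}{152} \approx -18953.0$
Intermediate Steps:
$U = \frac{1}{76} \approx 0.013158$
$g{\left(s,v \right)} = \frac{v}{2}$ ($g{\left(s,v \right)} = \frac{\left(s + v\right) - s}{2} = \frac{v}{2}$)
$-18967 + g{\left(199,28 - U \right)} = -18967 + \frac{28 - \frac{1}{76}}{2} = -18967 + \frac{1}{2} \cdot \frac{2127}{76} = -18967 + \frac{2127}{152} = - \frac{2880857}{152}$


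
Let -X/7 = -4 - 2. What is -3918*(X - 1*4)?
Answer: -148884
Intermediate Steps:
X = 42 (X = -7*(-4 - 2) = -7*(-6) = 42)
-3918*(X - 1*4) = -3918*(42 - 1*4) = -3918*(42 - 4) = -3918*38 = -148884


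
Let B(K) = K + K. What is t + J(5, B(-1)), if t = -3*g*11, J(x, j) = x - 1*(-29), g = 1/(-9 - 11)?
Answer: 713/20 ≈ 35.650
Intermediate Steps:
g = -1/20 (g = 1/(-20) = -1/20 ≈ -0.050000)
B(K) = 2*K
J(x, j) = 29 + x (J(x, j) = x + 29 = 29 + x)
t = 33/20 (t = -3*(-1/20)*11 = (3/20)*11 = 33/20 ≈ 1.6500)
t + J(5, B(-1)) = 33/20 + (29 + 5) = 33/20 + 34 = 713/20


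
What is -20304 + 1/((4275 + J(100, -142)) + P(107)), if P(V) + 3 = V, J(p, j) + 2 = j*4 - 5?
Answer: -77236415/3804 ≈ -20304.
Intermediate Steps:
J(p, j) = -7 + 4*j (J(p, j) = -2 + (j*4 - 5) = -2 + (4*j - 5) = -2 + (-5 + 4*j) = -7 + 4*j)
P(V) = -3 + V
-20304 + 1/((4275 + J(100, -142)) + P(107)) = -20304 + 1/((4275 + (-7 + 4*(-142))) + (-3 + 107)) = -20304 + 1/((4275 + (-7 - 568)) + 104) = -20304 + 1/((4275 - 575) + 104) = -20304 + 1/(3700 + 104) = -20304 + 1/3804 = -77236415/3804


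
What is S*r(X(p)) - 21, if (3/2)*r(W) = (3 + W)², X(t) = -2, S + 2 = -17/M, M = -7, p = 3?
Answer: -145/7 ≈ -20.714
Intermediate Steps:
S = 3/7 (S = -2 - 17/(-7) = -2 - 17*(-⅐) = -2 + 17/7 = 3/7 ≈ 0.42857)
r(W) = 2*(3 + W)²/3
S*r(X(p)) - 21 = 3*(2*(3 - 2)²/3)/7 - 21 = 3*((⅔)*1²)/7 - 21 = 3*((⅔)*1)/7 - 21 = (3/7)*(⅔) - 21 = 2/7 - 21 = -145/7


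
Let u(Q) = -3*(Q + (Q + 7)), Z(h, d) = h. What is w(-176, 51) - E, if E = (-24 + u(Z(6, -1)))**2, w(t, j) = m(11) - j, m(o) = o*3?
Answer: -6579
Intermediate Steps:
m(o) = 3*o
w(t, j) = 33 - j (w(t, j) = 3*11 - j = 33 - j)
u(Q) = -21 - 6*Q (u(Q) = -3*(Q + (7 + Q)) = -3*(7 + 2*Q) = -21 - 6*Q)
E = 6561 (E = (-24 + (-21 - 6*6))**2 = (-24 + (-21 - 36))**2 = (-24 - 57)**2 = (-81)**2 = 6561)
w(-176, 51) - E = (33 - 1*51) - 1*6561 = (33 - 51) - 6561 = -18 - 6561 = -6579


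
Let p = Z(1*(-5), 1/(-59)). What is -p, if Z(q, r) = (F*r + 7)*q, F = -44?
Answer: 2285/59 ≈ 38.729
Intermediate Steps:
Z(q, r) = q*(7 - 44*r) (Z(q, r) = (-44*r + 7)*q = (7 - 44*r)*q = q*(7 - 44*r))
p = -2285/59 (p = (1*(-5))*(7 - 44/(-59)) = -5*(7 - 44*(-1/59)) = -5*(7 + 44/59) = -5*457/59 = -2285/59 ≈ -38.729)
-p = -1*(-2285/59) = 2285/59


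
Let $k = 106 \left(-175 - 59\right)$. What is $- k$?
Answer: $24804$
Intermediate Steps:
$k = -24804$ ($k = 106 \left(-234\right) = -24804$)
$- k = \left(-1\right) \left(-24804\right) = 24804$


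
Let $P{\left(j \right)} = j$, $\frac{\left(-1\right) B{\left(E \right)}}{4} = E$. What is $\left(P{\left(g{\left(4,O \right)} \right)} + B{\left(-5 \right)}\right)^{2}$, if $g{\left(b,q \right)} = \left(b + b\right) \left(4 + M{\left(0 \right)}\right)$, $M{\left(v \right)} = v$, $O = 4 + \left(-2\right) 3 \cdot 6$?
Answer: $2704$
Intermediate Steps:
$B{\left(E \right)} = - 4 E$
$O = -32$ ($O = 4 - 36 = -32$)
$g{\left(b,q \right)} = 8 b$ ($g{\left(b,q \right)} = \left(b + b\right) \left(4 + 0\right) = 2 b 4 = 8 b$)
$\left(P{\left(g{\left(4,O \right)} \right)} + B{\left(-5 \right)}\right)^{2} = \left(8 \cdot 4 - -20\right)^{2} = \left(32 + 20\right)^{2} = 52^{2} = 2704$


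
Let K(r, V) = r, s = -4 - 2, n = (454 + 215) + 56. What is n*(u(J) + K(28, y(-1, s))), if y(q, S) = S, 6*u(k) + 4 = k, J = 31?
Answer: 47125/2 ≈ 23563.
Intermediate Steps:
u(k) = -2/3 + k/6
n = 725 (n = 669 + 56 = 725)
s = -6
n*(u(J) + K(28, y(-1, s))) = 725*((-2/3 + (1/6)*31) + 28) = 725*((-2/3 + 31/6) + 28) = 725*(9/2 + 28) = 725*(65/2) = 47125/2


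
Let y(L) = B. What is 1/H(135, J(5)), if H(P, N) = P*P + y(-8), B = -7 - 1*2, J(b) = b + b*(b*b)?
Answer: 1/18216 ≈ 5.4897e-5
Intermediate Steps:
J(b) = b + b³ (J(b) = b + b*b² = b + b³)
B = -9 (B = -7 - 2 = -9)
y(L) = -9
H(P, N) = -9 + P² (H(P, N) = P*P - 9 = P² - 9 = -9 + P²)
1/H(135, J(5)) = 1/(-9 + 135²) = 1/(-9 + 18225) = 1/18216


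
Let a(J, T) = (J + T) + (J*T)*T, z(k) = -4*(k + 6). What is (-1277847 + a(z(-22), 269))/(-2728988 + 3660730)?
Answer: 1676795/465871 ≈ 3.5993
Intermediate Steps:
z(k) = -24 - 4*k (z(k) = -4*(6 + k) = -24 - 4*k)
a(J, T) = J + T + J*T² (a(J, T) = (J + T) + J*T² = J + T + J*T²)
(-1277847 + a(z(-22), 269))/(-2728988 + 3660730) = (-1277847 + ((-24 - 4*(-22)) + 269 + (-24 - 4*(-22))*269²))/(-2728988 + 3660730) = (-1277847 + ((-24 + 88) + 269 + (-24 + 88)*72361))/931742 = (-1277847 + (64 + 269 + 64*72361))*(1/931742) = (-1277847 + (64 + 269 + 4631104))*(1/931742) = (-1277847 + 4631437)*(1/931742) = 3353590*(1/931742) = 1676795/465871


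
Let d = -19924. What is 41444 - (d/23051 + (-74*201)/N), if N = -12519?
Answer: 3986542768406/96191823 ≈ 41444.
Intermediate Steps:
41444 - (d/23051 + (-74*201)/N) = 41444 - (-19924/23051 - 74*201/(-12519)) = 41444 - (-19924*1/23051 - 14874*(-1/12519)) = 41444 - (-19924/23051 + 4958/4173) = 41444 - 1*31144006/96191823 = 41444 - 31144006/96191823 = 3986542768406/96191823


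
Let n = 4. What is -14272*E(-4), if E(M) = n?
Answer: -57088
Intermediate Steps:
E(M) = 4
-14272*E(-4) = -14272*4 = -57088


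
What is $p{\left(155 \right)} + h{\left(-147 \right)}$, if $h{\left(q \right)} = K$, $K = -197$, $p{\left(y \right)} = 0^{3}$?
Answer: $-197$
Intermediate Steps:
$p{\left(y \right)} = 0$
$h{\left(q \right)} = -197$
$p{\left(155 \right)} + h{\left(-147 \right)} = 0 - 197 = -197$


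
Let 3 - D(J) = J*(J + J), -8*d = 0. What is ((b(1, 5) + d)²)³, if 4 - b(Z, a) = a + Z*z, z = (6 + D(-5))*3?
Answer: 3297303959104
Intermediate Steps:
d = 0 (d = -⅛*0 = 0)
D(J) = 3 - 2*J² (D(J) = 3 - J*(J + J) = 3 - J*2*J = 3 - 2*J²)
z = -123 (z = (6 + (3 - 2*(-5)²))*3 = (6 + (3 - 2*25))*3 = (6 + (3 - 50))*3 = (6 - 47)*3 = -41*3 = -123)
b(Z, a) = 4 - a + 123*Z (b(Z, a) = 4 - (a + Z*(-123)) = 4 - (a - 123*Z) = 4 + (-a + 123*Z) = 4 - a + 123*Z)
((b(1, 5) + d)²)³ = (((4 - 1*5 + 123*1) + 0)²)³ = (((4 - 5 + 123) + 0)²)³ = ((122 + 0)²)³ = (122²)³ = 14884³ = 3297303959104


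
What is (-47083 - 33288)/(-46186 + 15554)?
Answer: 80371/30632 ≈ 2.6238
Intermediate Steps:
(-47083 - 33288)/(-46186 + 15554) = -80371/(-30632) = -80371*(-1/30632) = 80371/30632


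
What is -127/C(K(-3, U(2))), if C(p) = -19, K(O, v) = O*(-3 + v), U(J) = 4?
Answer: 127/19 ≈ 6.6842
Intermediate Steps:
-127/C(K(-3, U(2))) = -127/(-19) = -127*(-1/19) = 127/19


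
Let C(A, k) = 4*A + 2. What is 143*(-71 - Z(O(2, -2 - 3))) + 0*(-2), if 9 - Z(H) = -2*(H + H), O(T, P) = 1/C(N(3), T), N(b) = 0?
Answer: -11726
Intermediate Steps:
C(A, k) = 2 + 4*A
O(T, P) = ½ (O(T, P) = 1/(2 + 4*0) = 1/(2 + 0) = 1/2 = ½)
Z(H) = 9 + 4*H (Z(H) = 9 - (-2)*(H + H) = 9 - (-2)*2*H = 9 - (-4)*H = 9 + 4*H)
143*(-71 - Z(O(2, -2 - 3))) + 0*(-2) = 143*(-71 - (9 + 4*(½))) + 0*(-2) = 143*(-71 - (9 + 2)) + 0 = 143*(-71 - 1*11) + 0 = 143*(-71 - 11) + 0 = 143*(-82) + 0 = -11726 + 0 = -11726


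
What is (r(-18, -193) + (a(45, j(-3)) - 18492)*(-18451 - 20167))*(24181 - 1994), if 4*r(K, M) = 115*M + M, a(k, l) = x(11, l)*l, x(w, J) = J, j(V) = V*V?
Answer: 15774744026987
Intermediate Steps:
j(V) = V²
a(k, l) = l² (a(k, l) = l*l = l²)
r(K, M) = 29*M (r(K, M) = (115*M + M)/4 = (116*M)/4 = 29*M)
(r(-18, -193) + (a(45, j(-3)) - 18492)*(-18451 - 20167))*(24181 - 1994) = (29*(-193) + (((-3)²)² - 18492)*(-18451 - 20167))*(24181 - 1994) = (-5597 + (9² - 18492)*(-38618))*22187 = (-5597 + (81 - 18492)*(-38618))*22187 = (-5597 - 18411*(-38618))*22187 = (-5597 + 710995998)*22187 = 710990401*22187 = 15774744026987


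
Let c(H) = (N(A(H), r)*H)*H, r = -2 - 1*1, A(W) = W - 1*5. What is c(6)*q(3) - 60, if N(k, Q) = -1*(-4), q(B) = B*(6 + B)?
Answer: 3828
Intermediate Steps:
A(W) = -5 + W (A(W) = W - 5 = -5 + W)
r = -3 (r = -2 - 1 = -3)
N(k, Q) = 4
c(H) = 4*H² (c(H) = (4*H)*H = 4*H²)
c(6)*q(3) - 60 = (4*6²)*(3*(6 + 3)) - 60 = (4*36)*(3*9) - 60 = 144*27 - 60 = 3888 - 60 = 3828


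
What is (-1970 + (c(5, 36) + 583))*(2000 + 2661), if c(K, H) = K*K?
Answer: -6348282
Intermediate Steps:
c(K, H) = K²
(-1970 + (c(5, 36) + 583))*(2000 + 2661) = (-1970 + (5² + 583))*(2000 + 2661) = (-1970 + (25 + 583))*4661 = (-1970 + 608)*4661 = -1362*4661 = -6348282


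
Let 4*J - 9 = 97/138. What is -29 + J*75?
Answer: 28139/184 ≈ 152.93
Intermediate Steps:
J = 1339/552 (J = 9/4 + (97/138)/4 = 9/4 + (97*(1/138))/4 = 9/4 + (¼)*(97/138) = 9/4 + 97/552 = 1339/552 ≈ 2.4257)
-29 + J*75 = -29 + (1339/552)*75 = -29 + 33475/184 = 28139/184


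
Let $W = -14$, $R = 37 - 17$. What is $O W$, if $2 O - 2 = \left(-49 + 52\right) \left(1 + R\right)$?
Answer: $-455$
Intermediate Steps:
$R = 20$ ($R = 37 - 17 = 20$)
$O = \frac{65}{2}$ ($O = 1 + \frac{\left(-49 + 52\right) \left(1 + 20\right)}{2} = 1 + \frac{3 \cdot 21}{2} = 1 + \frac{1}{2} \cdot 63 = 1 + \frac{63}{2} = \frac{65}{2} \approx 32.5$)
$O W = \frac{65}{2} \left(-14\right) = -455$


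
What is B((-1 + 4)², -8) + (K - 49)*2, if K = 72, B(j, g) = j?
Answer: 55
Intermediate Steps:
B((-1 + 4)², -8) + (K - 49)*2 = (-1 + 4)² + (72 - 49)*2 = 3² + 23*2 = 9 + 46 = 55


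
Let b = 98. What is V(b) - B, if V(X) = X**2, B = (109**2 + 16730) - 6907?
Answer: -12100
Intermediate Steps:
B = 21704 (B = (11881 + 16730) - 6907 = 28611 - 6907 = 21704)
V(b) - B = 98**2 - 1*21704 = 9604 - 21704 = -12100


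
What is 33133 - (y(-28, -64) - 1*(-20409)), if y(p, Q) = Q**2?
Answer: 8628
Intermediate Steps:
33133 - (y(-28, -64) - 1*(-20409)) = 33133 - ((-64)**2 - 1*(-20409)) = 33133 - (4096 + 20409) = 33133 - 1*24505 = 33133 - 24505 = 8628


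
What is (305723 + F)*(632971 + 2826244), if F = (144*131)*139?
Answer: 10127955402085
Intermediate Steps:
F = 2622096 (F = 18864*139 = 2622096)
(305723 + F)*(632971 + 2826244) = (305723 + 2622096)*(632971 + 2826244) = 2927819*3459215 = 10127955402085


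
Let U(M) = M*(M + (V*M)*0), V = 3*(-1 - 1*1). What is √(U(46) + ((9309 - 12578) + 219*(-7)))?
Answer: I*√2686 ≈ 51.827*I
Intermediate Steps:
V = -6 (V = 3*(-1 - 1) = 3*(-2) = -6)
U(M) = M² (U(M) = M*(M - 6*M*0) = M*(M + 0) = M*M = M²)
√(U(46) + ((9309 - 12578) + 219*(-7))) = √(46² + ((9309 - 12578) + 219*(-7))) = √(2116 + (-3269 - 1533)) = √(2116 - 4802) = √(-2686) = I*√2686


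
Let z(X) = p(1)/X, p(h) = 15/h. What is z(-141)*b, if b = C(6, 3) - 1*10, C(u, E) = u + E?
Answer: 5/47 ≈ 0.10638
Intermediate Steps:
z(X) = 15/X (z(X) = (15/1)/X = (15*1)/X = 15/X)
C(u, E) = E + u
b = -1 (b = (3 + 6) - 1*10 = 9 - 10 = -1)
z(-141)*b = (15/(-141))*(-1) = (15*(-1/141))*(-1) = -5/47*(-1) = 5/47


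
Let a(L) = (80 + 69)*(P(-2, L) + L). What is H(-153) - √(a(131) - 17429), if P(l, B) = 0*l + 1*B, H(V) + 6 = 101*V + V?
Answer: -15759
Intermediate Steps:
H(V) = -6 + 102*V (H(V) = -6 + (101*V + V) = -6 + 102*V)
P(l, B) = B (P(l, B) = 0 + B = B)
a(L) = 298*L (a(L) = (80 + 69)*(L + L) = 149*(2*L) = 298*L)
H(-153) - √(a(131) - 17429) = (-6 + 102*(-153)) - √(298*131 - 17429) = (-6 - 15606) - √(39038 - 17429) = -15612 - √21609 = -15612 - 1*147 = -15612 - 147 = -15759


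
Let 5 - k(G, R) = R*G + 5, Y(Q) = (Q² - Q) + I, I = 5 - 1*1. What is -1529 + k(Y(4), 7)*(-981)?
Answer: 108343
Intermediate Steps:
I = 4 (I = 5 - 1 = 4)
Y(Q) = 4 + Q² - Q (Y(Q) = (Q² - Q) + 4 = 4 + Q² - Q)
k(G, R) = -G*R (k(G, R) = 5 - (R*G + 5) = 5 - (G*R + 5) = 5 - (5 + G*R) = 5 + (-5 - G*R) = -G*R)
-1529 + k(Y(4), 7)*(-981) = -1529 - 1*(4 + 4² - 1*4)*7*(-981) = -1529 - 1*(4 + 16 - 4)*7*(-981) = -1529 - 1*16*7*(-981) = -1529 - 112*(-981) = -1529 + 109872 = 108343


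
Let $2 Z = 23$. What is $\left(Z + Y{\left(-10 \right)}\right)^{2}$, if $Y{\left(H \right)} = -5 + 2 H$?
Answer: $\frac{729}{4} \approx 182.25$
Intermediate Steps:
$Z = \frac{23}{2}$ ($Z = \frac{1}{2} \cdot 23 = \frac{23}{2} \approx 11.5$)
$\left(Z + Y{\left(-10 \right)}\right)^{2} = \left(\frac{23}{2} + \left(-5 + 2 \left(-10\right)\right)\right)^{2} = \left(\frac{23}{2} - 25\right)^{2} = \left(- \frac{27}{2}\right)^{2} = \frac{729}{4}$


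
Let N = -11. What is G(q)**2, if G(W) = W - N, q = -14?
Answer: 9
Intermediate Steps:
G(W) = 11 + W (G(W) = W - 1*(-11) = W + 11 = 11 + W)
G(q)**2 = (11 - 14)**2 = (-3)**2 = 9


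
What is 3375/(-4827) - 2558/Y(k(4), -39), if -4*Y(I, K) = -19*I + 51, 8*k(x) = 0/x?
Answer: 16405913/82059 ≈ 199.93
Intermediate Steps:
k(x) = 0 (k(x) = (0/x)/8 = (1/8)*0 = 0)
Y(I, K) = -51/4 + 19*I/4 (Y(I, K) = -(-19*I + 51)/4 = -(51 - 19*I)/4 = -51/4 + 19*I/4)
3375/(-4827) - 2558/Y(k(4), -39) = 3375/(-4827) - 2558/(-51/4 + (19/4)*0) = 3375*(-1/4827) - 2558/(-51/4 + 0) = -1125/1609 - 2558/(-51/4) = -1125/1609 - 2558*(-4/51) = -1125/1609 + 10232/51 = 16405913/82059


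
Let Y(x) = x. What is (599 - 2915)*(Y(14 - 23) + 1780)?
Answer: -4101636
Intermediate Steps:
(599 - 2915)*(Y(14 - 23) + 1780) = (599 - 2915)*((14 - 23) + 1780) = -2316*(-9 + 1780) = -2316*1771 = -4101636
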